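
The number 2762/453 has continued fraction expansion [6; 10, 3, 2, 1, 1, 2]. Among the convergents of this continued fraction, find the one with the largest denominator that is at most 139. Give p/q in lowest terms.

628/103

a_0 = 6: 6/1  (≤ bound)
a_1 = 10: 61/10  (≤ bound)
a_2 = 3: 189/31  (≤ bound)
a_3 = 2: 439/72  (≤ bound)
a_4 = 1: 628/103  (≤ bound)
a_5 = 1: 1067/175  (> 139, stop)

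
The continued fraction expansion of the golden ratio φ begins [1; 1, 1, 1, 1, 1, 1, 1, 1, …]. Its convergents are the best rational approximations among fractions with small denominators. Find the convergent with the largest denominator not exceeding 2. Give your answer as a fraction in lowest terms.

3/2

List convergents until the denominator exceeds the bound:
a_0 = 1: 1/1  (≤ bound)
a_1 = 1: 2/1  (≤ bound)
a_2 = 1: 3/2  (≤ bound)
a_3 = 1: 5/3  (> 2, stop)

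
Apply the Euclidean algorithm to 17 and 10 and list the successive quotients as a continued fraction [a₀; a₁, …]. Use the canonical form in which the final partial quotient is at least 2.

[1; 1, 2, 3]

Repeatedly divide and take the remainder:
17 = 1·10 + 7, so a_0 = 1
10 = 1·7 + 3, so a_1 = 1
7 = 2·3 + 1, so a_2 = 2
3 = 3·1 + 0, so a_3 = 3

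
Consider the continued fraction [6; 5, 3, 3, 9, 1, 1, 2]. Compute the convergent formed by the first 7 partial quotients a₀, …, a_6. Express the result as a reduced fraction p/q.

Start with 1.
1 + 1/(1/1) = 1 + 1/1 = 2/1
9 + 1/(2/1) = 9 + 1/2 = 19/2
3 + 1/(19/2) = 3 + 2/19 = 59/19
3 + 1/(59/19) = 3 + 19/59 = 196/59
5 + 1/(196/59) = 5 + 59/196 = 1039/196
6 + 1/(1039/196) = 6 + 196/1039 = 6430/1039

6430/1039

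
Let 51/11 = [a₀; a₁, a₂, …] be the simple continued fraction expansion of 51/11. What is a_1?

51 ÷ 11 → quotient 4, remainder 7
11 ÷ 7 → quotient 1, remainder 4

1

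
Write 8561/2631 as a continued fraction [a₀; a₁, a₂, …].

⌊8561/2631⌋ = 3, remainder 668
⌊2631/668⌋ = 3, remainder 627
⌊668/627⌋ = 1, remainder 41
⌊627/41⌋ = 15, remainder 12
⌊41/12⌋ = 3, remainder 5
⌊12/5⌋ = 2, remainder 2
⌊5/2⌋ = 2, remainder 1
⌊2/1⌋ = 2, remainder 0

[3; 3, 1, 15, 3, 2, 2, 2]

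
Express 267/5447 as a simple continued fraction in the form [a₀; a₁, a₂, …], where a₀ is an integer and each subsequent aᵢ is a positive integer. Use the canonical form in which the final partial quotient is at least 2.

[0; 20, 2, 2, 53]

267 ÷ 5447 → quotient 0, remainder 267
5447 ÷ 267 → quotient 20, remainder 107
267 ÷ 107 → quotient 2, remainder 53
107 ÷ 53 → quotient 2, remainder 1
53 ÷ 1 → quotient 53, remainder 0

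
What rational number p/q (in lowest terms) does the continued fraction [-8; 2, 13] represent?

-203/27

Start with 13.
2 + 1/(13/1) = 2 + 1/13 = 27/13
-8 + 1/(27/13) = -8 + 13/27 = -203/27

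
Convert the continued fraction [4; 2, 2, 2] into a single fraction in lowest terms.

53/12

Collapse the nested fraction from the inside out:
Start with 2.
2 + 1/(2/1) = 2 + 1/2 = 5/2
2 + 1/(5/2) = 2 + 2/5 = 12/5
4 + 1/(12/5) = 4 + 5/12 = 53/12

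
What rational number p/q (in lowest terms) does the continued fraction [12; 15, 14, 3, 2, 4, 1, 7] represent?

771728/63957

Start with 7.
1 + 1/(7/1) = 1 + 1/7 = 8/7
4 + 1/(8/7) = 4 + 7/8 = 39/8
2 + 1/(39/8) = 2 + 8/39 = 86/39
3 + 1/(86/39) = 3 + 39/86 = 297/86
14 + 1/(297/86) = 14 + 86/297 = 4244/297
15 + 1/(4244/297) = 15 + 297/4244 = 63957/4244
12 + 1/(63957/4244) = 12 + 4244/63957 = 771728/63957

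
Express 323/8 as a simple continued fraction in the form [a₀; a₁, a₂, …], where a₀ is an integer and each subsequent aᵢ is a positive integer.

Run the Euclidean algorithm, recording each quotient:
323 = 40·8 + 3, so a_0 = 40
8 = 2·3 + 2, so a_1 = 2
3 = 1·2 + 1, so a_2 = 1
2 = 2·1 + 0, so a_3 = 2

[40; 2, 1, 2]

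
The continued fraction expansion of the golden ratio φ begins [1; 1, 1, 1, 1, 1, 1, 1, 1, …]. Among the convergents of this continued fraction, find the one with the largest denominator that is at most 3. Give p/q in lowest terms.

List convergents until the denominator exceeds the bound:
a_0 = 1: 1/1  (≤ bound)
a_1 = 1: 2/1  (≤ bound)
a_2 = 1: 3/2  (≤ bound)
a_3 = 1: 5/3  (≤ bound)
a_4 = 1: 8/5  (> 3, stop)

5/3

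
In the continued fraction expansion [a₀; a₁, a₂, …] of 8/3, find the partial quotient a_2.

2

Apply division with remainder until the remainder is 0:
⌊8/3⌋ = 2, remainder 2
⌊3/2⌋ = 1, remainder 1
⌊2/1⌋ = 2, remainder 0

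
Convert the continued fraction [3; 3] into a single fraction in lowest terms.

10/3

a_0 = 3: 3/1
a_1 = 3: 10/3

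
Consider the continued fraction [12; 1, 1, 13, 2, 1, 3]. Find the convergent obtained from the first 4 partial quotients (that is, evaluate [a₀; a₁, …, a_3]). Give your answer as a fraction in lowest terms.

338/27

a_0 = 12: 12/1
a_1 = 1: 13/1
a_2 = 1: 25/2
a_3 = 13: 338/27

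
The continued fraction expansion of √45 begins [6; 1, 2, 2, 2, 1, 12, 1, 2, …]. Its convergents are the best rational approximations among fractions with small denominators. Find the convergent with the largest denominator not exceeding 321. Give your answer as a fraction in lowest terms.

2046/305

a_0 = 6: 6/1  (≤ bound)
a_1 = 1: 7/1  (≤ bound)
a_2 = 2: 20/3  (≤ bound)
a_3 = 2: 47/7  (≤ bound)
a_4 = 2: 114/17  (≤ bound)
a_5 = 1: 161/24  (≤ bound)
a_6 = 12: 2046/305  (≤ bound)
a_7 = 1: 2207/329  (> 321, stop)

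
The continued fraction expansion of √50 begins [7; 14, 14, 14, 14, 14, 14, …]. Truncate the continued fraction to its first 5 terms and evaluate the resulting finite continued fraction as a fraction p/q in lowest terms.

a_0 = 7: 7/1
a_1 = 14: 99/14
a_2 = 14: 1393/197
a_3 = 14: 19601/2772
a_4 = 14: 275807/39005

275807/39005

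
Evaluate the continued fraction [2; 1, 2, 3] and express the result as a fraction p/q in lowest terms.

Compute successive convergents:
a_0 = 2: 2/1
a_1 = 1: 3/1
a_2 = 2: 8/3
a_3 = 3: 27/10

27/10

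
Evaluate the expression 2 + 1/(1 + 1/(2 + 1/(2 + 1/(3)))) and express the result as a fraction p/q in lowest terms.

65/24

Build up convergents one term at a time:
a_0 = 2: 2/1
a_1 = 1: 3/1
a_2 = 2: 8/3
a_3 = 2: 19/7
a_4 = 3: 65/24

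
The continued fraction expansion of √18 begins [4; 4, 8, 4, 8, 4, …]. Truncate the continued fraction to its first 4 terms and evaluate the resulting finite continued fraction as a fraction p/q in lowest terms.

Use the convergent recurrence hₖ = aₖ·hₖ₋₁ + hₖ₋₂ (and likewise for the denominators kₖ):
a_0 = 4: 4/1
a_1 = 4: 17/4
a_2 = 8: 140/33
a_3 = 4: 577/136

577/136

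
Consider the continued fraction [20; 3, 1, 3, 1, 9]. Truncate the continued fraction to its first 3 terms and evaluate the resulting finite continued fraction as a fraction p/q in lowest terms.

a_0 = 20: 20/1
a_1 = 3: 61/3
a_2 = 1: 81/4

81/4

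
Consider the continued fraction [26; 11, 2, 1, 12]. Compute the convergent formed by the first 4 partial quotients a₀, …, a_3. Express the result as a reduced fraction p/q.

887/34

Compute successive convergents:
a_0 = 26: 26/1
a_1 = 11: 287/11
a_2 = 2: 600/23
a_3 = 1: 887/34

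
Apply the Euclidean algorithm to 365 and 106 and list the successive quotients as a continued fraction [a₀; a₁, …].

⌊365/106⌋ = 3, remainder 47
⌊106/47⌋ = 2, remainder 12
⌊47/12⌋ = 3, remainder 11
⌊12/11⌋ = 1, remainder 1
⌊11/1⌋ = 11, remainder 0

[3; 2, 3, 1, 11]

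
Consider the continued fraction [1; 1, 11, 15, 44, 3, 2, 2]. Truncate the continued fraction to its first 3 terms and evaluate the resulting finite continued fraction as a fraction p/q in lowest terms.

Compute successive convergents:
a_0 = 1: 1/1
a_1 = 1: 2/1
a_2 = 11: 23/12

23/12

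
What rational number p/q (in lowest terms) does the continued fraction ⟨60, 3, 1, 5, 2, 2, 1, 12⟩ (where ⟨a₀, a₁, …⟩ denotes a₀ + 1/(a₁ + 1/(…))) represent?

a_0 = 60: 60/1
a_1 = 3: 181/3
a_2 = 1: 241/4
a_3 = 5: 1386/23
a_4 = 2: 3013/50
a_5 = 2: 7412/123
a_6 = 1: 10425/173
a_7 = 12: 132512/2199

132512/2199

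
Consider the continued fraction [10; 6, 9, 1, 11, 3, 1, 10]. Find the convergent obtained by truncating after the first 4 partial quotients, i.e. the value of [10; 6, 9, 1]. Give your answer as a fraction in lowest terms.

620/61

Use the convergent recurrence hₖ = aₖ·hₖ₋₁ + hₖ₋₂ (and likewise for the denominators kₖ):
a_0 = 10: 10/1
a_1 = 6: 61/6
a_2 = 9: 559/55
a_3 = 1: 620/61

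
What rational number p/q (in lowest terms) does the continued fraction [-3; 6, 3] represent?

a_0 = -3: -3/1
a_1 = 6: -17/6
a_2 = 3: -54/19

-54/19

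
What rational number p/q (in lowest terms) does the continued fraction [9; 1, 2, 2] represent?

68/7

Build up convergents one term at a time:
a_0 = 9: 9/1
a_1 = 1: 10/1
a_2 = 2: 29/3
a_3 = 2: 68/7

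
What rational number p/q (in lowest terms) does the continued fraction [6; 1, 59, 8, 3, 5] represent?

55839/7996

Build up convergents one term at a time:
a_0 = 6: 6/1
a_1 = 1: 7/1
a_2 = 59: 419/60
a_3 = 8: 3359/481
a_4 = 3: 10496/1503
a_5 = 5: 55839/7996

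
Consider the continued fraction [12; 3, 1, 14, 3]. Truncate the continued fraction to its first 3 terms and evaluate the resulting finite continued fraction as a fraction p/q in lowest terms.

Build up convergents one term at a time:
a_0 = 12: 12/1
a_1 = 3: 37/3
a_2 = 1: 49/4

49/4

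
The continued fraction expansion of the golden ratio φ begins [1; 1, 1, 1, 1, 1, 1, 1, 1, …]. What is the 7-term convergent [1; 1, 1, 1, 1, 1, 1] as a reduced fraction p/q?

21/13

Start with 1.
1 + 1/(1/1) = 1 + 1/1 = 2/1
1 + 1/(2/1) = 1 + 1/2 = 3/2
1 + 1/(3/2) = 1 + 2/3 = 5/3
1 + 1/(5/3) = 1 + 3/5 = 8/5
1 + 1/(8/5) = 1 + 5/8 = 13/8
1 + 1/(13/8) = 1 + 8/13 = 21/13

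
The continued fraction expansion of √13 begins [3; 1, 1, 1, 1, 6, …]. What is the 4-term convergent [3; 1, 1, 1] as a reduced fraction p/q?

11/3

Build up convergents one term at a time:
a_0 = 3: 3/1
a_1 = 1: 4/1
a_2 = 1: 7/2
a_3 = 1: 11/3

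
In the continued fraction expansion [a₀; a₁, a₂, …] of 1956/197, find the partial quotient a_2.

1956 = 9·197 + 183, so a_0 = 9
197 = 1·183 + 14, so a_1 = 1
183 = 13·14 + 1, so a_2 = 13

13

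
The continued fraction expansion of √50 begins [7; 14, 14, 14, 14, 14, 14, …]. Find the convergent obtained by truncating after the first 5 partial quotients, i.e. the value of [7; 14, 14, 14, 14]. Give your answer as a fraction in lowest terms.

275807/39005

Starting at the tail and folding back:
Start with 14.
14 + 1/(14/1) = 14 + 1/14 = 197/14
14 + 1/(197/14) = 14 + 14/197 = 2772/197
14 + 1/(2772/197) = 14 + 197/2772 = 39005/2772
7 + 1/(39005/2772) = 7 + 2772/39005 = 275807/39005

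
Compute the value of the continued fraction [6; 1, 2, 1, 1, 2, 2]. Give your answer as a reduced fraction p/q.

289/43

Work from the innermost term outward:
Start with 2.
2 + 1/(2/1) = 2 + 1/2 = 5/2
1 + 1/(5/2) = 1 + 2/5 = 7/5
1 + 1/(7/5) = 1 + 5/7 = 12/7
2 + 1/(12/7) = 2 + 7/12 = 31/12
1 + 1/(31/12) = 1 + 12/31 = 43/31
6 + 1/(43/31) = 6 + 31/43 = 289/43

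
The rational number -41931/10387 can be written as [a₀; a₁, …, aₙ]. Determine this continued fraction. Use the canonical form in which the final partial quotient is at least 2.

[-5; 1, 26, 8, 3, 15]

-41931 = -5·10387 + 10004, so a_0 = -5
10387 = 1·10004 + 383, so a_1 = 1
10004 = 26·383 + 46, so a_2 = 26
383 = 8·46 + 15, so a_3 = 8
46 = 3·15 + 1, so a_4 = 3
15 = 15·1 + 0, so a_5 = 15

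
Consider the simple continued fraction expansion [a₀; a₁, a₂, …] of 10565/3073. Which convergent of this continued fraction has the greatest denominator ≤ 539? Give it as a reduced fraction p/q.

416/121

a_0 = 3: 3/1  (≤ bound)
a_1 = 2: 7/2  (≤ bound)
a_2 = 3: 24/7  (≤ bound)
a_3 = 1: 31/9  (≤ bound)
a_4 = 1: 55/16  (≤ bound)
a_5 = 7: 416/121  (≤ bound)
a_6 = 8: 3383/984  (> 539, stop)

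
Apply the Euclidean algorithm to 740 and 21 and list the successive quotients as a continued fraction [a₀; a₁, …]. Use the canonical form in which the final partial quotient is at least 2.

[35; 4, 5]

Repeatedly divide and take the remainder:
740 = 35·21 + 5, so a_0 = 35
21 = 4·5 + 1, so a_1 = 4
5 = 5·1 + 0, so a_2 = 5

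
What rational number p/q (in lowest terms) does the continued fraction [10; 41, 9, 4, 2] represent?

34203/3412

Starting at the tail and folding back:
Start with 2.
4 + 1/(2/1) = 4 + 1/2 = 9/2
9 + 1/(9/2) = 9 + 2/9 = 83/9
41 + 1/(83/9) = 41 + 9/83 = 3412/83
10 + 1/(3412/83) = 10 + 83/3412 = 34203/3412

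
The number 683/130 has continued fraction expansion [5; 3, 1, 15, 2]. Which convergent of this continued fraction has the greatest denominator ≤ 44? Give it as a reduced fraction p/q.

a_0 = 5: 5/1  (≤ bound)
a_1 = 3: 16/3  (≤ bound)
a_2 = 1: 21/4  (≤ bound)
a_3 = 15: 331/63  (> 44, stop)

21/4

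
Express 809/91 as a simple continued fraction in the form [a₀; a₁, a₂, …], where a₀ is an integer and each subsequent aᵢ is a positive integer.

809 ÷ 91 → quotient 8, remainder 81
91 ÷ 81 → quotient 1, remainder 10
81 ÷ 10 → quotient 8, remainder 1
10 ÷ 1 → quotient 10, remainder 0

[8; 1, 8, 10]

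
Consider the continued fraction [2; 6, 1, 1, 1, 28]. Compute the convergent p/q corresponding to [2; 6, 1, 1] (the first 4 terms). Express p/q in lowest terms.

a_0 = 2: 2/1
a_1 = 6: 13/6
a_2 = 1: 15/7
a_3 = 1: 28/13

28/13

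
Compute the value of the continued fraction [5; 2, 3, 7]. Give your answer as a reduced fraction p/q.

Start with 7.
3 + 1/(7/1) = 3 + 1/7 = 22/7
2 + 1/(22/7) = 2 + 7/22 = 51/22
5 + 1/(51/22) = 5 + 22/51 = 277/51

277/51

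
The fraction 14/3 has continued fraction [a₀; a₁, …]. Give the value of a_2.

Repeatedly divide and take the remainder:
⌊14/3⌋ = 4, remainder 2
⌊3/2⌋ = 1, remainder 1
⌊2/1⌋ = 2, remainder 0

2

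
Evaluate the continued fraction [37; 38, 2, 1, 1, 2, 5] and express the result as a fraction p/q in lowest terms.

99489/2687

a_0 = 37: 37/1
a_1 = 38: 1407/38
a_2 = 2: 2851/77
a_3 = 1: 4258/115
a_4 = 1: 7109/192
a_5 = 2: 18476/499
a_6 = 5: 99489/2687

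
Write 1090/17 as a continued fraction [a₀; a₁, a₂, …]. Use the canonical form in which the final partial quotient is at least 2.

[64; 8, 2]

Repeatedly divide and take the remainder:
1090 ÷ 17 → quotient 64, remainder 2
17 ÷ 2 → quotient 8, remainder 1
2 ÷ 1 → quotient 2, remainder 0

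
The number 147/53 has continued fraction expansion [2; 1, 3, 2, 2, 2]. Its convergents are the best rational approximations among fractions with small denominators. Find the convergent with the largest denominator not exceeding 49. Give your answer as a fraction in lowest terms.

61/22

List convergents until the denominator exceeds the bound:
a_0 = 2: 2/1  (≤ bound)
a_1 = 1: 3/1  (≤ bound)
a_2 = 3: 11/4  (≤ bound)
a_3 = 2: 25/9  (≤ bound)
a_4 = 2: 61/22  (≤ bound)
a_5 = 2: 147/53  (> 49, stop)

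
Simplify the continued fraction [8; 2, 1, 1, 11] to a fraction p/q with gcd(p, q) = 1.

Start with 11.
1 + 1/(11/1) = 1 + 1/11 = 12/11
1 + 1/(12/11) = 1 + 11/12 = 23/12
2 + 1/(23/12) = 2 + 12/23 = 58/23
8 + 1/(58/23) = 8 + 23/58 = 487/58

487/58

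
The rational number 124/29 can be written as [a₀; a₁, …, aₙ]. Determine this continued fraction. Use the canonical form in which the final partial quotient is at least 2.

[4; 3, 1, 1, 1, 2]

Repeatedly divide and take the remainder:
124 ÷ 29 → quotient 4, remainder 8
29 ÷ 8 → quotient 3, remainder 5
8 ÷ 5 → quotient 1, remainder 3
5 ÷ 3 → quotient 1, remainder 2
3 ÷ 2 → quotient 1, remainder 1
2 ÷ 1 → quotient 2, remainder 0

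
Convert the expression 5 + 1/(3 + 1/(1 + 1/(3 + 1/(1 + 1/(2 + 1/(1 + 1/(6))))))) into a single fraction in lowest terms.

2553/485

Compute successive convergents:
a_0 = 5: 5/1
a_1 = 3: 16/3
a_2 = 1: 21/4
a_3 = 3: 79/15
a_4 = 1: 100/19
a_5 = 2: 279/53
a_6 = 1: 379/72
a_7 = 6: 2553/485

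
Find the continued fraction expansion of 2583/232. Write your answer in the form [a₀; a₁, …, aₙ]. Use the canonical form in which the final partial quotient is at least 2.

Repeatedly divide and take the remainder:
2583 ÷ 232 → quotient 11, remainder 31
232 ÷ 31 → quotient 7, remainder 15
31 ÷ 15 → quotient 2, remainder 1
15 ÷ 1 → quotient 15, remainder 0

[11; 7, 2, 15]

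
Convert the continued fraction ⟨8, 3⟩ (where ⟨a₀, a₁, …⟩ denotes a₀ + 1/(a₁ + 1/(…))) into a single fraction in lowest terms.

Work from the innermost term outward:
Start with 3.
8 + 1/(3/1) = 8 + 1/3 = 25/3

25/3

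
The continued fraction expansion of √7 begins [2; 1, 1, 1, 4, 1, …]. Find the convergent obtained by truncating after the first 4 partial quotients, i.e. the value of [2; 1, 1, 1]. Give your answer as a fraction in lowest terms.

8/3

Collapse the nested fraction from the inside out:
Start with 1.
1 + 1/(1/1) = 1 + 1/1 = 2/1
1 + 1/(2/1) = 1 + 1/2 = 3/2
2 + 1/(3/2) = 2 + 2/3 = 8/3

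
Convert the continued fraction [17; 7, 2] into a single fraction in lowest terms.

Start with 2.
7 + 1/(2/1) = 7 + 1/2 = 15/2
17 + 1/(15/2) = 17 + 2/15 = 257/15

257/15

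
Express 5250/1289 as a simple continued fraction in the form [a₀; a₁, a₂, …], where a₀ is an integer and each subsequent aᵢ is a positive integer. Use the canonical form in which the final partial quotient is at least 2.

5250 = 4·1289 + 94, so a_0 = 4
1289 = 13·94 + 67, so a_1 = 13
94 = 1·67 + 27, so a_2 = 1
67 = 2·27 + 13, so a_3 = 2
27 = 2·13 + 1, so a_4 = 2
13 = 13·1 + 0, so a_5 = 13

[4; 13, 1, 2, 2, 13]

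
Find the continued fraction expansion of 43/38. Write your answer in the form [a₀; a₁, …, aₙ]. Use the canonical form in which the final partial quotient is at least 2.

[1; 7, 1, 1, 2]

Apply division with remainder until the remainder is 0:
⌊43/38⌋ = 1, remainder 5
⌊38/5⌋ = 7, remainder 3
⌊5/3⌋ = 1, remainder 2
⌊3/2⌋ = 1, remainder 1
⌊2/1⌋ = 2, remainder 0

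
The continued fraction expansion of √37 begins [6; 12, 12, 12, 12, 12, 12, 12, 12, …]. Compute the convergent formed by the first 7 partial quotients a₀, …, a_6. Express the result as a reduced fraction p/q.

18798954/3090529

a_0 = 6: 6/1
a_1 = 12: 73/12
a_2 = 12: 882/145
a_3 = 12: 10657/1752
a_4 = 12: 128766/21169
a_5 = 12: 1555849/255780
a_6 = 12: 18798954/3090529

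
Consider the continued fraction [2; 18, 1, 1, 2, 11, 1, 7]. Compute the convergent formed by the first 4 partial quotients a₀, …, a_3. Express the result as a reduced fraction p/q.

76/37

Starting at the tail and folding back:
Start with 1.
1 + 1/(1/1) = 1 + 1/1 = 2/1
18 + 1/(2/1) = 18 + 1/2 = 37/2
2 + 1/(37/2) = 2 + 2/37 = 76/37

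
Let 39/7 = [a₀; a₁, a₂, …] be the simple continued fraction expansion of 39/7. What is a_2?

1

39 ÷ 7 → quotient 5, remainder 4
7 ÷ 4 → quotient 1, remainder 3
4 ÷ 3 → quotient 1, remainder 1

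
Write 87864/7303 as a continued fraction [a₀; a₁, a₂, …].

87864 = 12·7303 + 228, so a_0 = 12
7303 = 32·228 + 7, so a_1 = 32
228 = 32·7 + 4, so a_2 = 32
7 = 1·4 + 3, so a_3 = 1
4 = 1·3 + 1, so a_4 = 1
3 = 3·1 + 0, so a_5 = 3

[12; 32, 32, 1, 1, 3]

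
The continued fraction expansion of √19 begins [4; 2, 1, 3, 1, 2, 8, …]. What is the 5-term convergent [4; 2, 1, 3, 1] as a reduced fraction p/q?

61/14

Start with 1.
3 + 1/(1/1) = 3 + 1/1 = 4/1
1 + 1/(4/1) = 1 + 1/4 = 5/4
2 + 1/(5/4) = 2 + 4/5 = 14/5
4 + 1/(14/5) = 4 + 5/14 = 61/14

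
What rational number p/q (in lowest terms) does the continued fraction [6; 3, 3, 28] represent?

a_0 = 6: 6/1
a_1 = 3: 19/3
a_2 = 3: 63/10
a_3 = 28: 1783/283

1783/283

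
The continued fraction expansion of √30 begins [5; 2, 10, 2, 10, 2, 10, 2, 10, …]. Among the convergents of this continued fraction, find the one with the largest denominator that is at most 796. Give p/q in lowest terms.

2525/461

a_0 = 5: 5/1  (≤ bound)
a_1 = 2: 11/2  (≤ bound)
a_2 = 10: 115/21  (≤ bound)
a_3 = 2: 241/44  (≤ bound)
a_4 = 10: 2525/461  (≤ bound)
a_5 = 2: 5291/966  (> 796, stop)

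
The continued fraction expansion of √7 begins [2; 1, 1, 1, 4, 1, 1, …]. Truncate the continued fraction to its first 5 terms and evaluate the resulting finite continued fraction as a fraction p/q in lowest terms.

37/14

Start with 4.
1 + 1/(4/1) = 1 + 1/4 = 5/4
1 + 1/(5/4) = 1 + 4/5 = 9/5
1 + 1/(9/5) = 1 + 5/9 = 14/9
2 + 1/(14/9) = 2 + 9/14 = 37/14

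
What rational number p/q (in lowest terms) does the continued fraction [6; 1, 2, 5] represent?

Work from the innermost term outward:
Start with 5.
2 + 1/(5/1) = 2 + 1/5 = 11/5
1 + 1/(11/5) = 1 + 5/11 = 16/11
6 + 1/(16/11) = 6 + 11/16 = 107/16

107/16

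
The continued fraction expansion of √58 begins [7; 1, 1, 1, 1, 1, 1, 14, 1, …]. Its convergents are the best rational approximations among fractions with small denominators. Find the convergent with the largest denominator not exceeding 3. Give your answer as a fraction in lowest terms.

23/3

List convergents until the denominator exceeds the bound:
a_0 = 7: 7/1  (≤ bound)
a_1 = 1: 8/1  (≤ bound)
a_2 = 1: 15/2  (≤ bound)
a_3 = 1: 23/3  (≤ bound)
a_4 = 1: 38/5  (> 3, stop)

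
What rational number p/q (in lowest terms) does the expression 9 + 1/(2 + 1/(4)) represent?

a_0 = 9: 9/1
a_1 = 2: 19/2
a_2 = 4: 85/9

85/9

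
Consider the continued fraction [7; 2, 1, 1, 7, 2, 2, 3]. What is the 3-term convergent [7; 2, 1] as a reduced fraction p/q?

Starting at the tail and folding back:
Start with 1.
2 + 1/(1/1) = 2 + 1/1 = 3/1
7 + 1/(3/1) = 7 + 1/3 = 22/3

22/3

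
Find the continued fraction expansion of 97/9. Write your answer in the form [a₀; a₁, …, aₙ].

Run the Euclidean algorithm, recording each quotient:
97 ÷ 9 → quotient 10, remainder 7
9 ÷ 7 → quotient 1, remainder 2
7 ÷ 2 → quotient 3, remainder 1
2 ÷ 1 → quotient 2, remainder 0

[10; 1, 3, 2]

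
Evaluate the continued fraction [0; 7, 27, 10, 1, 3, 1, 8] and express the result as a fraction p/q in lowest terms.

12869/90558

Start with 8.
1 + 1/(8/1) = 1 + 1/8 = 9/8
3 + 1/(9/8) = 3 + 8/9 = 35/9
1 + 1/(35/9) = 1 + 9/35 = 44/35
10 + 1/(44/35) = 10 + 35/44 = 475/44
27 + 1/(475/44) = 27 + 44/475 = 12869/475
7 + 1/(12869/475) = 7 + 475/12869 = 90558/12869
0 + 1/(90558/12869) = 0 + 12869/90558 = 12869/90558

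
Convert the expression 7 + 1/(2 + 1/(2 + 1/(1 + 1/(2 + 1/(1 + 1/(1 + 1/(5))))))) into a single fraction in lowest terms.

a_0 = 7: 7/1
a_1 = 2: 15/2
a_2 = 2: 37/5
a_3 = 1: 52/7
a_4 = 2: 141/19
a_5 = 1: 193/26
a_6 = 1: 334/45
a_7 = 5: 1863/251

1863/251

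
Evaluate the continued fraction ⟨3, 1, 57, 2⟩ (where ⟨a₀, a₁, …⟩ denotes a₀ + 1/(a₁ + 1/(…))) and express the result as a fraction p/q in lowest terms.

466/117

a_0 = 3: 3/1
a_1 = 1: 4/1
a_2 = 57: 231/58
a_3 = 2: 466/117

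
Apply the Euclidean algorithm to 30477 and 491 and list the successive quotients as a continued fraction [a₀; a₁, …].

[62; 14, 35]

30477 ÷ 491 → quotient 62, remainder 35
491 ÷ 35 → quotient 14, remainder 1
35 ÷ 1 → quotient 35, remainder 0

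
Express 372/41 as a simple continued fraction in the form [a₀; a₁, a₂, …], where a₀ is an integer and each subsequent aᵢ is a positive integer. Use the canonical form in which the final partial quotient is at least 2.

372 = 9·41 + 3, so a_0 = 9
41 = 13·3 + 2, so a_1 = 13
3 = 1·2 + 1, so a_2 = 1
2 = 2·1 + 0, so a_3 = 2

[9; 13, 1, 2]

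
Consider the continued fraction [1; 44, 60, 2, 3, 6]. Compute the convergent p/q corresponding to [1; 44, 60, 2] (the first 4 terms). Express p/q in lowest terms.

5447/5326

Start with 2.
60 + 1/(2/1) = 60 + 1/2 = 121/2
44 + 1/(121/2) = 44 + 2/121 = 5326/121
1 + 1/(5326/121) = 1 + 121/5326 = 5447/5326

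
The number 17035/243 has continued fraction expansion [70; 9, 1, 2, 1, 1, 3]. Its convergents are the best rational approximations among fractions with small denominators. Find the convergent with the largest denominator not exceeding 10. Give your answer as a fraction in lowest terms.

List convergents until the denominator exceeds the bound:
a_0 = 70: 70/1  (≤ bound)
a_1 = 9: 631/9  (≤ bound)
a_2 = 1: 701/10  (≤ bound)
a_3 = 2: 2033/29  (> 10, stop)

701/10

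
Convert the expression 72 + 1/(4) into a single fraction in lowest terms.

289/4

Use the convergent recurrence hₖ = aₖ·hₖ₋₁ + hₖ₋₂ (and likewise for the denominators kₖ):
a_0 = 72: 72/1
a_1 = 4: 289/4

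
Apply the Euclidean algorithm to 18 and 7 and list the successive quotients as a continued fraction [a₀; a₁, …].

Repeatedly divide and take the remainder:
18 = 2·7 + 4, so a_0 = 2
7 = 1·4 + 3, so a_1 = 1
4 = 1·3 + 1, so a_2 = 1
3 = 3·1 + 0, so a_3 = 3

[2; 1, 1, 3]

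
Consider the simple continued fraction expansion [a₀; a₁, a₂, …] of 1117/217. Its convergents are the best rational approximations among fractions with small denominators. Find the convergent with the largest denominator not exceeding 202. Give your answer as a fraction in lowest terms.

314/61

a_0 = 5: 5/1  (≤ bound)
a_1 = 6: 31/6  (≤ bound)
a_2 = 1: 36/7  (≤ bound)
a_3 = 3: 139/27  (≤ bound)
a_4 = 1: 175/34  (≤ bound)
a_5 = 1: 314/61  (≤ bound)
a_6 = 3: 1117/217  (> 202, stop)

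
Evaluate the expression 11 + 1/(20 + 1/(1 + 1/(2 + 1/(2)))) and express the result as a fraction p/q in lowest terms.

1602/145

Start with 2.
2 + 1/(2/1) = 2 + 1/2 = 5/2
1 + 1/(5/2) = 1 + 2/5 = 7/5
20 + 1/(7/5) = 20 + 5/7 = 145/7
11 + 1/(145/7) = 11 + 7/145 = 1602/145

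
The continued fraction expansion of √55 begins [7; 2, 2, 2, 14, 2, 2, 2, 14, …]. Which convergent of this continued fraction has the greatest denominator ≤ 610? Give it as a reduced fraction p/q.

2655/358

List convergents until the denominator exceeds the bound:
a_0 = 7: 7/1  (≤ bound)
a_1 = 2: 15/2  (≤ bound)
a_2 = 2: 37/5  (≤ bound)
a_3 = 2: 89/12  (≤ bound)
a_4 = 14: 1283/173  (≤ bound)
a_5 = 2: 2655/358  (≤ bound)
a_6 = 2: 6593/889  (> 610, stop)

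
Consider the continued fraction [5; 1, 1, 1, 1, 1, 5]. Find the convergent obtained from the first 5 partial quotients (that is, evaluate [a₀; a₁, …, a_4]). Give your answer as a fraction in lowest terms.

28/5

Compute successive convergents:
a_0 = 5: 5/1
a_1 = 1: 6/1
a_2 = 1: 11/2
a_3 = 1: 17/3
a_4 = 1: 28/5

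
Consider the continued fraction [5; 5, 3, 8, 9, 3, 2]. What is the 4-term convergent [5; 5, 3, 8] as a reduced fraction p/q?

690/133

a_0 = 5: 5/1
a_1 = 5: 26/5
a_2 = 3: 83/16
a_3 = 8: 690/133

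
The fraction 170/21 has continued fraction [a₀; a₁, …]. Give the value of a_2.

Run the Euclidean algorithm, recording each quotient:
170 ÷ 21 → quotient 8, remainder 2
21 ÷ 2 → quotient 10, remainder 1
2 ÷ 1 → quotient 2, remainder 0

2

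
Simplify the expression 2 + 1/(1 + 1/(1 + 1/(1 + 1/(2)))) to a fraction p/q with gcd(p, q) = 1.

Start with 2.
1 + 1/(2/1) = 1 + 1/2 = 3/2
1 + 1/(3/2) = 1 + 2/3 = 5/3
1 + 1/(5/3) = 1 + 3/5 = 8/5
2 + 1/(8/5) = 2 + 5/8 = 21/8

21/8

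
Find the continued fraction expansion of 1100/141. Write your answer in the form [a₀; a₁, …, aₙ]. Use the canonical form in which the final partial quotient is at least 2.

1100 ÷ 141 → quotient 7, remainder 113
141 ÷ 113 → quotient 1, remainder 28
113 ÷ 28 → quotient 4, remainder 1
28 ÷ 1 → quotient 28, remainder 0

[7; 1, 4, 28]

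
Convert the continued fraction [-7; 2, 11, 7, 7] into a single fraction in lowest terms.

-7591/1164

Collapse the nested fraction from the inside out:
Start with 7.
7 + 1/(7/1) = 7 + 1/7 = 50/7
11 + 1/(50/7) = 11 + 7/50 = 557/50
2 + 1/(557/50) = 2 + 50/557 = 1164/557
-7 + 1/(1164/557) = -7 + 557/1164 = -7591/1164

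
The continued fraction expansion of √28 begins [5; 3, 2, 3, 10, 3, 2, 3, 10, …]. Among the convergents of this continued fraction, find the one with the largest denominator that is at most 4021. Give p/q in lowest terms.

9403/1777

a_0 = 5: 5/1  (≤ bound)
a_1 = 3: 16/3  (≤ bound)
a_2 = 2: 37/7  (≤ bound)
a_3 = 3: 127/24  (≤ bound)
a_4 = 10: 1307/247  (≤ bound)
a_5 = 3: 4048/765  (≤ bound)
a_6 = 2: 9403/1777  (≤ bound)
a_7 = 3: 32257/6096  (> 4021, stop)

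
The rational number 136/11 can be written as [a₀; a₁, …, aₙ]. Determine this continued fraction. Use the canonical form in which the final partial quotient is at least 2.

[12; 2, 1, 3]

⌊136/11⌋ = 12, remainder 4
⌊11/4⌋ = 2, remainder 3
⌊4/3⌋ = 1, remainder 1
⌊3/1⌋ = 3, remainder 0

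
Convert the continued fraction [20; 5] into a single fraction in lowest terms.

101/5

Work from the innermost term outward:
Start with 5.
20 + 1/(5/1) = 20 + 1/5 = 101/5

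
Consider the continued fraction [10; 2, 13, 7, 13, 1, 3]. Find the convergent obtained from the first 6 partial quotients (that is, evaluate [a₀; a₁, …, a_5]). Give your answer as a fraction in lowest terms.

Start with 1.
13 + 1/(1/1) = 13 + 1/1 = 14/1
7 + 1/(14/1) = 7 + 1/14 = 99/14
13 + 1/(99/14) = 13 + 14/99 = 1301/99
2 + 1/(1301/99) = 2 + 99/1301 = 2701/1301
10 + 1/(2701/1301) = 10 + 1301/2701 = 28311/2701

28311/2701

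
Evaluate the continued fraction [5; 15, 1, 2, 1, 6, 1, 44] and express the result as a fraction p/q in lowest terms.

110876/21897

Compute successive convergents:
a_0 = 5: 5/1
a_1 = 15: 76/15
a_2 = 1: 81/16
a_3 = 2: 238/47
a_4 = 1: 319/63
a_5 = 6: 2152/425
a_6 = 1: 2471/488
a_7 = 44: 110876/21897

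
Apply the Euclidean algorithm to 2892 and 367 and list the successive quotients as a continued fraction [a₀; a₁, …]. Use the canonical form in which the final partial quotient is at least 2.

2892 ÷ 367 → quotient 7, remainder 323
367 ÷ 323 → quotient 1, remainder 44
323 ÷ 44 → quotient 7, remainder 15
44 ÷ 15 → quotient 2, remainder 14
15 ÷ 14 → quotient 1, remainder 1
14 ÷ 1 → quotient 14, remainder 0

[7; 1, 7, 2, 1, 14]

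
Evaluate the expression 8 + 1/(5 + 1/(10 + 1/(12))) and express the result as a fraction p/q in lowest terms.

Collapse the nested fraction from the inside out:
Start with 12.
10 + 1/(12/1) = 10 + 1/12 = 121/12
5 + 1/(121/12) = 5 + 12/121 = 617/121
8 + 1/(617/121) = 8 + 121/617 = 5057/617

5057/617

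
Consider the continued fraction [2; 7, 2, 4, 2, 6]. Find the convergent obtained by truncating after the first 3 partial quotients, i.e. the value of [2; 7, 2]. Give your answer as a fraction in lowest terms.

a_0 = 2: 2/1
a_1 = 7: 15/7
a_2 = 2: 32/15

32/15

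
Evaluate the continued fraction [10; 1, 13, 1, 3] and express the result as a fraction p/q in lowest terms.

645/59

a_0 = 10: 10/1
a_1 = 1: 11/1
a_2 = 13: 153/14
a_3 = 1: 164/15
a_4 = 3: 645/59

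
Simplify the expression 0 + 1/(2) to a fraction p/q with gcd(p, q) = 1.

1/2

Start with 2.
0 + 1/(2/1) = 0 + 1/2 = 1/2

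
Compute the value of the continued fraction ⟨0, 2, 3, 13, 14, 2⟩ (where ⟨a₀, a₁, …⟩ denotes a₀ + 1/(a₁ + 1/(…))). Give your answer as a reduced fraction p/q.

1166/2711

Collapse the nested fraction from the inside out:
Start with 2.
14 + 1/(2/1) = 14 + 1/2 = 29/2
13 + 1/(29/2) = 13 + 2/29 = 379/29
3 + 1/(379/29) = 3 + 29/379 = 1166/379
2 + 1/(1166/379) = 2 + 379/1166 = 2711/1166
0 + 1/(2711/1166) = 0 + 1166/2711 = 1166/2711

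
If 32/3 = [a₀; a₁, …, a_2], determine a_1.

1

Apply division with remainder until the remainder is 0:
32 ÷ 3 → quotient 10, remainder 2
3 ÷ 2 → quotient 1, remainder 1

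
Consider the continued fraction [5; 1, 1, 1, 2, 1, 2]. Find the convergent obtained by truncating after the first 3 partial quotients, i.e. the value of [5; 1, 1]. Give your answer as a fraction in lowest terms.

a_0 = 5: 5/1
a_1 = 1: 6/1
a_2 = 1: 11/2

11/2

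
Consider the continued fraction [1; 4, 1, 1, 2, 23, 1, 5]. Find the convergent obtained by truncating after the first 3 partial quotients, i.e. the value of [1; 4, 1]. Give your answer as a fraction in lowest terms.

6/5

a_0 = 1: 1/1
a_1 = 4: 5/4
a_2 = 1: 6/5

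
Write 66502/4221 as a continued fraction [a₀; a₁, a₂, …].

[15; 1, 3, 12, 6, 14]

⌊66502/4221⌋ = 15, remainder 3187
⌊4221/3187⌋ = 1, remainder 1034
⌊3187/1034⌋ = 3, remainder 85
⌊1034/85⌋ = 12, remainder 14
⌊85/14⌋ = 6, remainder 1
⌊14/1⌋ = 14, remainder 0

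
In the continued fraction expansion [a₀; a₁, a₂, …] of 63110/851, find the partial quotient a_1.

6

Repeatedly divide and take the remainder:
63110 = 74·851 + 136, so a_0 = 74
851 = 6·136 + 35, so a_1 = 6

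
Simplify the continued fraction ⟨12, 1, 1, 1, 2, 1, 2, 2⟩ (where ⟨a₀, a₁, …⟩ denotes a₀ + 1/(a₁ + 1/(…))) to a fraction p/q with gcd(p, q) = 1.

a_0 = 12: 12/1
a_1 = 1: 13/1
a_2 = 1: 25/2
a_3 = 1: 38/3
a_4 = 2: 101/8
a_5 = 1: 139/11
a_6 = 2: 379/30
a_7 = 2: 897/71

897/71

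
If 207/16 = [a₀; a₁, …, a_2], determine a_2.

15

⌊207/16⌋ = 12, remainder 15
⌊16/15⌋ = 1, remainder 1
⌊15/1⌋ = 15, remainder 0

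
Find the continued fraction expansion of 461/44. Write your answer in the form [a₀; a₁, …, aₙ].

⌊461/44⌋ = 10, remainder 21
⌊44/21⌋ = 2, remainder 2
⌊21/2⌋ = 10, remainder 1
⌊2/1⌋ = 2, remainder 0

[10; 2, 10, 2]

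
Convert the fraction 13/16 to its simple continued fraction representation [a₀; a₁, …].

13 ÷ 16 → quotient 0, remainder 13
16 ÷ 13 → quotient 1, remainder 3
13 ÷ 3 → quotient 4, remainder 1
3 ÷ 1 → quotient 3, remainder 0

[0; 1, 4, 3]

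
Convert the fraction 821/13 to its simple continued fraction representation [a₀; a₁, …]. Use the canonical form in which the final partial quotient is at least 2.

[63; 6, 2]

821 ÷ 13 → quotient 63, remainder 2
13 ÷ 2 → quotient 6, remainder 1
2 ÷ 1 → quotient 2, remainder 0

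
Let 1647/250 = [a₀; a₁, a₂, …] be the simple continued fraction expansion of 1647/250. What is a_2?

1

⌊1647/250⌋ = 6, remainder 147
⌊250/147⌋ = 1, remainder 103
⌊147/103⌋ = 1, remainder 44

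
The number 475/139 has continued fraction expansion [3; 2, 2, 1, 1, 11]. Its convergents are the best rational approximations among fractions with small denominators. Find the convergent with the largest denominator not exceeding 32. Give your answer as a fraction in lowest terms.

41/12

List convergents until the denominator exceeds the bound:
a_0 = 3: 3/1  (≤ bound)
a_1 = 2: 7/2  (≤ bound)
a_2 = 2: 17/5  (≤ bound)
a_3 = 1: 24/7  (≤ bound)
a_4 = 1: 41/12  (≤ bound)
a_5 = 11: 475/139  (> 32, stop)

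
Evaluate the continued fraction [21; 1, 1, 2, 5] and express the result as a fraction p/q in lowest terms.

Collapse the nested fraction from the inside out:
Start with 5.
2 + 1/(5/1) = 2 + 1/5 = 11/5
1 + 1/(11/5) = 1 + 5/11 = 16/11
1 + 1/(16/11) = 1 + 11/16 = 27/16
21 + 1/(27/16) = 21 + 16/27 = 583/27

583/27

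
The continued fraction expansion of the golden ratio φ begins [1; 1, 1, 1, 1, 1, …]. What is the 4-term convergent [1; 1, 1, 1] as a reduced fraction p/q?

5/3

Work from the innermost term outward:
Start with 1.
1 + 1/(1/1) = 1 + 1/1 = 2/1
1 + 1/(2/1) = 1 + 1/2 = 3/2
1 + 1/(3/2) = 1 + 2/3 = 5/3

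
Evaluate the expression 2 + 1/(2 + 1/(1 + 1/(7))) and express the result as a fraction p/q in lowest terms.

Build up convergents one term at a time:
a_0 = 2: 2/1
a_1 = 2: 5/2
a_2 = 1: 7/3
a_3 = 7: 54/23

54/23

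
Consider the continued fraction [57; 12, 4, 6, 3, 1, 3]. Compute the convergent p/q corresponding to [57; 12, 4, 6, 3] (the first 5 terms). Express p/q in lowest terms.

55198/967

Collapse the nested fraction from the inside out:
Start with 3.
6 + 1/(3/1) = 6 + 1/3 = 19/3
4 + 1/(19/3) = 4 + 3/19 = 79/19
12 + 1/(79/19) = 12 + 19/79 = 967/79
57 + 1/(967/79) = 57 + 79/967 = 55198/967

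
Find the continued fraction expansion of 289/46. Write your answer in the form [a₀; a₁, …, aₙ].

289 ÷ 46 → quotient 6, remainder 13
46 ÷ 13 → quotient 3, remainder 7
13 ÷ 7 → quotient 1, remainder 6
7 ÷ 6 → quotient 1, remainder 1
6 ÷ 1 → quotient 6, remainder 0

[6; 3, 1, 1, 6]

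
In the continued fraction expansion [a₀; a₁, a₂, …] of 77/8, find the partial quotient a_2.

Repeatedly divide and take the remainder:
77 = 9·8 + 5, so a_0 = 9
8 = 1·5 + 3, so a_1 = 1
5 = 1·3 + 2, so a_2 = 1

1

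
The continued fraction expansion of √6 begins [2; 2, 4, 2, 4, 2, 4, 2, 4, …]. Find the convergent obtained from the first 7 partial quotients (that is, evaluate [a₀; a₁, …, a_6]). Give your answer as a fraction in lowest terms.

a_0 = 2: 2/1
a_1 = 2: 5/2
a_2 = 4: 22/9
a_3 = 2: 49/20
a_4 = 4: 218/89
a_5 = 2: 485/198
a_6 = 4: 2158/881

2158/881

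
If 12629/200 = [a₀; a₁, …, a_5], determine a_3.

Run the Euclidean algorithm, recording each quotient:
12629 = 63·200 + 29, so a_0 = 63
200 = 6·29 + 26, so a_1 = 6
29 = 1·26 + 3, so a_2 = 1
26 = 8·3 + 2, so a_3 = 8

8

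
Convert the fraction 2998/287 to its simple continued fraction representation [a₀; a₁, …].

2998 = 10·287 + 128, so a_0 = 10
287 = 2·128 + 31, so a_1 = 2
128 = 4·31 + 4, so a_2 = 4
31 = 7·4 + 3, so a_3 = 7
4 = 1·3 + 1, so a_4 = 1
3 = 3·1 + 0, so a_5 = 3

[10; 2, 4, 7, 1, 3]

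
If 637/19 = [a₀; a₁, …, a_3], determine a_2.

⌊637/19⌋ = 33, remainder 10
⌊19/10⌋ = 1, remainder 9
⌊10/9⌋ = 1, remainder 1

1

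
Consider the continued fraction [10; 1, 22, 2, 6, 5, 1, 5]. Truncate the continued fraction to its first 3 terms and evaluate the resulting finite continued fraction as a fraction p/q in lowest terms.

252/23

Collapse the nested fraction from the inside out:
Start with 22.
1 + 1/(22/1) = 1 + 1/22 = 23/22
10 + 1/(23/22) = 10 + 22/23 = 252/23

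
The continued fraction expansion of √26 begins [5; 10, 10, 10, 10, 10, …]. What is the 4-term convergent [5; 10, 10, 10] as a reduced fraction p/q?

Start with 10.
10 + 1/(10/1) = 10 + 1/10 = 101/10
10 + 1/(101/10) = 10 + 10/101 = 1020/101
5 + 1/(1020/101) = 5 + 101/1020 = 5201/1020

5201/1020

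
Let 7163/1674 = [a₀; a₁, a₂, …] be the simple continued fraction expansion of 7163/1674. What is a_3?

1

Repeatedly divide and take the remainder:
⌊7163/1674⌋ = 4, remainder 467
⌊1674/467⌋ = 3, remainder 273
⌊467/273⌋ = 1, remainder 194
⌊273/194⌋ = 1, remainder 79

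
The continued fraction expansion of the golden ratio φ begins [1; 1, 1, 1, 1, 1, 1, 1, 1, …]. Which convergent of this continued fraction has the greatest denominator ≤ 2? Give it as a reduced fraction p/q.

List convergents until the denominator exceeds the bound:
a_0 = 1: 1/1  (≤ bound)
a_1 = 1: 2/1  (≤ bound)
a_2 = 1: 3/2  (≤ bound)
a_3 = 1: 5/3  (> 2, stop)

3/2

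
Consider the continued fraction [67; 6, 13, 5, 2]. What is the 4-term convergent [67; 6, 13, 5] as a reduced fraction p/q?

Start with 5.
13 + 1/(5/1) = 13 + 1/5 = 66/5
6 + 1/(66/5) = 6 + 5/66 = 401/66
67 + 1/(401/66) = 67 + 66/401 = 26933/401

26933/401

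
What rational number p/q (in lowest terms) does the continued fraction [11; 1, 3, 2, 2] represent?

Start with 2.
2 + 1/(2/1) = 2 + 1/2 = 5/2
3 + 1/(5/2) = 3 + 2/5 = 17/5
1 + 1/(17/5) = 1 + 5/17 = 22/17
11 + 1/(22/17) = 11 + 17/22 = 259/22

259/22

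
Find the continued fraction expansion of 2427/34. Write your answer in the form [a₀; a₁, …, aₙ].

⌊2427/34⌋ = 71, remainder 13
⌊34/13⌋ = 2, remainder 8
⌊13/8⌋ = 1, remainder 5
⌊8/5⌋ = 1, remainder 3
⌊5/3⌋ = 1, remainder 2
⌊3/2⌋ = 1, remainder 1
⌊2/1⌋ = 2, remainder 0

[71; 2, 1, 1, 1, 1, 2]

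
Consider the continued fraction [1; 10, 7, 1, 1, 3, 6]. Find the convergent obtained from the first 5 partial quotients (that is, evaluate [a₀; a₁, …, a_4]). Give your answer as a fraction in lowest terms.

167/152

Compute successive convergents:
a_0 = 1: 1/1
a_1 = 10: 11/10
a_2 = 7: 78/71
a_3 = 1: 89/81
a_4 = 1: 167/152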